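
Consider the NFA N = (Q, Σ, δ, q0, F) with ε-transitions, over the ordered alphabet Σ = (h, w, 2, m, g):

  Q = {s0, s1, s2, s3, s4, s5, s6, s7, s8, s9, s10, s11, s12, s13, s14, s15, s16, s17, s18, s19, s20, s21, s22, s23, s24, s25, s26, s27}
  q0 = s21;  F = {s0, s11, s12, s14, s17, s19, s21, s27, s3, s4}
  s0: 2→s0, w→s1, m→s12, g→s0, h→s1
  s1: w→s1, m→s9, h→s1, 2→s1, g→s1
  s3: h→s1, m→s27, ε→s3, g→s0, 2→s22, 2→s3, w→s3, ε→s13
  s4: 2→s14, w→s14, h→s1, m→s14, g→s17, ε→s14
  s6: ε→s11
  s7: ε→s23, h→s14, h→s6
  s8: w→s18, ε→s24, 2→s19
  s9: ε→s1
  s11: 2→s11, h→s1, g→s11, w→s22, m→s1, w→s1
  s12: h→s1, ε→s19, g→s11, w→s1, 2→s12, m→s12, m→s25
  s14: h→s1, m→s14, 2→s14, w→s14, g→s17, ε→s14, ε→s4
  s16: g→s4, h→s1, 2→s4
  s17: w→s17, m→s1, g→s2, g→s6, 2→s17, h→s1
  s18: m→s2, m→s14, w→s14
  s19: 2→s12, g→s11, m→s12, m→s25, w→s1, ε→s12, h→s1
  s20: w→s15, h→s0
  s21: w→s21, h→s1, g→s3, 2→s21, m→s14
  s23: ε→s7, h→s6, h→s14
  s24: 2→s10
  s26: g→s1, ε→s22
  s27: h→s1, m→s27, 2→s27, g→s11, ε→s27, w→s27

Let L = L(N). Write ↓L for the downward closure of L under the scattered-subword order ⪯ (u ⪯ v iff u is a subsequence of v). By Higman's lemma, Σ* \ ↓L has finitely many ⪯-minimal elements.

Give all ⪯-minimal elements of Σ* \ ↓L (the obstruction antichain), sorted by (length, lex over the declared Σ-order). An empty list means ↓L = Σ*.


|Q|=28, |F|=10, |δ|=90 (14 ε).
min D↑ (9 st, q0=0, F={1}): 0:h→1,w→0,2→0,m→2,g→3 1:h→1,w→1,2→1,m→1,g→1 2:h→1,w→2,2→2,m→2,g→4 3:h→1,w→3,2→3,m→5,g→6 4:h→1,w→4,2→4,m→1,g→7 5:h→1,w→5,2→5,m→5,g→7 6:h→1,w→1,2→6,m→8,g→6 7:h→1,w→1,2→7,m→1,g→7 8:h→1,w→1,2→8,m→8,g→7 [Hopcroft].
'h': run [17, 2] end={s1,s9} rej; 1/1 deletions ∈↓L.
'mgm': N↓-sim [17, 13, 7, 2] end={s1,s9} rej; 3/3 single-dels accept.
'ggw': N↓-sim [17, 14, 10, 3] end={s1,s22,s9} — reject; 3/3 deletions ∈↓L.
3 obstructions.

min(Σ*\↓L) = [h, mgm, ggw].


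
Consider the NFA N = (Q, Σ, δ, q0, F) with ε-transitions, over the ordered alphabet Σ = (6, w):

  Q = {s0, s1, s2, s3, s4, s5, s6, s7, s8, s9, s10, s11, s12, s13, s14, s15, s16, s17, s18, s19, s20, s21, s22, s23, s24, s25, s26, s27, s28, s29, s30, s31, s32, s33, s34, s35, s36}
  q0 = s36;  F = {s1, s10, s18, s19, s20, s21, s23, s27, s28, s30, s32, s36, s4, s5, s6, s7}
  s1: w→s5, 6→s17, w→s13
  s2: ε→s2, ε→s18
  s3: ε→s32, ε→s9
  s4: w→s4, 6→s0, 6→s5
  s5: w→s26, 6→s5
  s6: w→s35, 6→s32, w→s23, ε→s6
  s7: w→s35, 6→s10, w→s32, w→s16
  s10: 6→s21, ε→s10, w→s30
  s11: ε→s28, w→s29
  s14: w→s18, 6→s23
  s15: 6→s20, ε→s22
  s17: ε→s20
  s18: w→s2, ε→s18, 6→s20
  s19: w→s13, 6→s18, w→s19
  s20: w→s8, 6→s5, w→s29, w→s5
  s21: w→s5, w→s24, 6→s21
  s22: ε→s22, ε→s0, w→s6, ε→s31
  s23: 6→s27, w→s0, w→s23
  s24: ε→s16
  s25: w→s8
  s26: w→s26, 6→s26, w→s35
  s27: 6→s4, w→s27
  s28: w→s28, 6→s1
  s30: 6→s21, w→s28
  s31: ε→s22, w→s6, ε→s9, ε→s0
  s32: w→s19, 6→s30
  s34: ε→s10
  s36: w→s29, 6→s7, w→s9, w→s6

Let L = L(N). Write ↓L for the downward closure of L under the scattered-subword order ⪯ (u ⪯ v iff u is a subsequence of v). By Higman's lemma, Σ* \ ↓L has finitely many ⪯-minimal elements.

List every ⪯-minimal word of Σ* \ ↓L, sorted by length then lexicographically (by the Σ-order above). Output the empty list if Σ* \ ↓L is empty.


A = [666ww, ww666w].

|Q|=37, |F|=16, |δ|=72 (18 ε).
min D↑ (17 st, q0=0, F={14}): 0:6→1,w→2 1:6→3,w→4 2:6→4,w→5 3:6→6,w→7 4:6→7,w→8 5:6→9,w→5 6:6→6,w→10 7:6→6,w→11 8:6→12,w→8 9:6→13,w→9 10:6→10,w→14 11:6→15,w→11 12:6→16,w→12 13:6→10,w→13 14:6→14,w→14 15:6→16,w→10 16:6→10,w→10 (ε-aug+det+¬).
'666ww': |S_i|=[27, 23, 19, 13, 8, 2] end={s26,s35} ∉↓L; 5/5 single-dels accept.
'ww666w': |S_i|=[27, 24, 19, 14, 9, 4, 2] end={s26,s35} — reject; 6/6 deletions ∈↓L.
2 words, ⪯-incomp.


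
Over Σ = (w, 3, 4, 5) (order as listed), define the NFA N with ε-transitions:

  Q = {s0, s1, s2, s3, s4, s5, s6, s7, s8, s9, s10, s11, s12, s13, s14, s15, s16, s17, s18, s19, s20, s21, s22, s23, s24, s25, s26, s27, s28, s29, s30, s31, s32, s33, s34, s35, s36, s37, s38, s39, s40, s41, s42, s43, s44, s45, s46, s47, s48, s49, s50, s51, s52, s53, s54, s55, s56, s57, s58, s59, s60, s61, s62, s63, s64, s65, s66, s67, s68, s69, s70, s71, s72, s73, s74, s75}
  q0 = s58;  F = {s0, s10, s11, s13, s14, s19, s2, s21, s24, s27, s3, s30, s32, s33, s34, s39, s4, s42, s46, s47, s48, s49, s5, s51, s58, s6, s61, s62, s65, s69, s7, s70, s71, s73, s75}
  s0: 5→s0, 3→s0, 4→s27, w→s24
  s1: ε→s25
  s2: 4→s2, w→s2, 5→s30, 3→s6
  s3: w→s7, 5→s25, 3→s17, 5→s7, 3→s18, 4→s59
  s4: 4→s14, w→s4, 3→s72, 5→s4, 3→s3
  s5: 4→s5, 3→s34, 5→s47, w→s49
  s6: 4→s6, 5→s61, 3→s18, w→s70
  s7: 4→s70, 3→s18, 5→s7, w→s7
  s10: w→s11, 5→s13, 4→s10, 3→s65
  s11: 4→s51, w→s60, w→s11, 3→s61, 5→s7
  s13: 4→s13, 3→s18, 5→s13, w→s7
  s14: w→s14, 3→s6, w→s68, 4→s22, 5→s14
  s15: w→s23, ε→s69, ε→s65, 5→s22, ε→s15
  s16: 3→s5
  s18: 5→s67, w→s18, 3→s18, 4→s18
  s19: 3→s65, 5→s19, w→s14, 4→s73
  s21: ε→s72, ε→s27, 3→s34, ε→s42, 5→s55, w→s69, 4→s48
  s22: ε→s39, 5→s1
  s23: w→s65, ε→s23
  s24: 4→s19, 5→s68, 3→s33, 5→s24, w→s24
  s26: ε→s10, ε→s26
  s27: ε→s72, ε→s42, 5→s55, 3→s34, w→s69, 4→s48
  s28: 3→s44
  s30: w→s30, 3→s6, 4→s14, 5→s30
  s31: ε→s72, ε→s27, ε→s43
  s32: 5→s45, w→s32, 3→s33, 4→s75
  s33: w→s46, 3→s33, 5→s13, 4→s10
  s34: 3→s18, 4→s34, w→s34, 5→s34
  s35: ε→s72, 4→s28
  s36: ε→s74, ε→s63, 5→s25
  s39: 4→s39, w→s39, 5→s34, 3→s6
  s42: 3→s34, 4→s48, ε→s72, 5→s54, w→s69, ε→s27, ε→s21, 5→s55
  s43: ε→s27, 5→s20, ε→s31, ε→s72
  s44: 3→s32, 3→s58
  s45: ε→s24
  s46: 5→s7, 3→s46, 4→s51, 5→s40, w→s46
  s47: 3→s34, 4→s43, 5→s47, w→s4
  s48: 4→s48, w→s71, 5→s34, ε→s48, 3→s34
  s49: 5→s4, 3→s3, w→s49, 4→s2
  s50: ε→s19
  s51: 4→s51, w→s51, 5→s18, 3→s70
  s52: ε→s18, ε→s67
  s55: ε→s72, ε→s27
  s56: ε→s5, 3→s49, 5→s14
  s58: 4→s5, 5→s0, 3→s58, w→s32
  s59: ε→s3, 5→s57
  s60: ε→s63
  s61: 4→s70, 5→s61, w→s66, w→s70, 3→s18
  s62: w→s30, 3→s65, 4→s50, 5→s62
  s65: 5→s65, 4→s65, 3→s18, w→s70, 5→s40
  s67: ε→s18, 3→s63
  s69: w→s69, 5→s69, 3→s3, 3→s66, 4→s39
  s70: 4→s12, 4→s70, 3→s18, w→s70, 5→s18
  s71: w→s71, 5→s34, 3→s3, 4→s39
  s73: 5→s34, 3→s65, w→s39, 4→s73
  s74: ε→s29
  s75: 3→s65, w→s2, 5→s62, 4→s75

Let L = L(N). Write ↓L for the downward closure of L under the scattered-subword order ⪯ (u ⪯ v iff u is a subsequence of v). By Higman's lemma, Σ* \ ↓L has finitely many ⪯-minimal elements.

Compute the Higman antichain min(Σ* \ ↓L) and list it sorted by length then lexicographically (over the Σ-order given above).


A = [433, w353, w3w45, w43w5, 54453, 4w3545].

|Q|=76, |F|=35, |δ|=208 (37 ε).
min D↑ (34 st, q0=0, F={20}): 0:w→1,3→0,4→2,5→3 1:w→1,3→4,4→5,5→6 2:w→7,3→8,4→2,5→9 3:w→6,3→3,4→10,5→3 4:w→11,3→4,4→12,5→13 5:w→14,3→15,4→5,5→16 6:w→6,3→4,4→17,5→6 7:w→7,3→18,4→14,5→19 8:w→8,3→20,4→8,5→8 9:w→19,3→8,4→10,5→9 10:w→21,3→8,4→22,5→10 11:w→11,3→11,4→23,5→24 12:w→25,3→15,4→12,5→13 13:w→24,3→20,4→13,5→13 14:w→14,3→26,4→14,5→27 15:w→28,3→20,4→15,5→15 16:w→27,3→15,4→17,5→16 17:w→29,3→15,4→30,5→17 18:w→24,3→20,4→18,5→24 19:w→19,3→18,4→29,5→19 20:w→20,3→20,4→20,5→20 21:w→21,3→18,4→31,5→21 22:w→32,3→8,4→22,5→8 23:w→23,3→28,4→23,5→20 24:w→24,3→20,4→28,5→24 25:w→25,3→33,4→23,5→24 26:w→28,3→20,4→26,5→33 27:w→27,3→26,4→29,5→27 28:w→28,3→20,4→28,5→20 29:w→29,3→26,4→31,5→29 30:w→31,3→15,4→30,5→8 31:w→31,3→26,4→31,5→8 32:w→32,3→18,4→31,5→8 33:w→28,3→20,4→28,5→33 [Hopcroft].
'433': |S_i|=[57, 50, 18, 4] end={s17,s18,s63,s67} — reject; 3/3 del acc.
'w353': run [57, 44, 24, 13, 3] end={s18,s63,s67} rej; 4/4 single-dels accept.
'w3w45': N↓-sim [57, 44, 24, 13, 6, 3] end={s18,s63,s67} ∉↓L; 5/5 del acc.
'w43w5': |S_i|=[57, 44, 34, 11, 6, 3] end={s18,s63,s67} — reject; 5/5 single-dels accept.
'54453': run [57, 51, 42, 28, 15, 3] end={s18,s63,s67} — reject; 5/5 deletions ∈↓L.
'4w3545': N↓-sim [57, 50, 30, 15, 10, 5, 3] end={s18,s63,s67} rej; 6/6 deletions ∈↓L.
6 minimals (antichain).


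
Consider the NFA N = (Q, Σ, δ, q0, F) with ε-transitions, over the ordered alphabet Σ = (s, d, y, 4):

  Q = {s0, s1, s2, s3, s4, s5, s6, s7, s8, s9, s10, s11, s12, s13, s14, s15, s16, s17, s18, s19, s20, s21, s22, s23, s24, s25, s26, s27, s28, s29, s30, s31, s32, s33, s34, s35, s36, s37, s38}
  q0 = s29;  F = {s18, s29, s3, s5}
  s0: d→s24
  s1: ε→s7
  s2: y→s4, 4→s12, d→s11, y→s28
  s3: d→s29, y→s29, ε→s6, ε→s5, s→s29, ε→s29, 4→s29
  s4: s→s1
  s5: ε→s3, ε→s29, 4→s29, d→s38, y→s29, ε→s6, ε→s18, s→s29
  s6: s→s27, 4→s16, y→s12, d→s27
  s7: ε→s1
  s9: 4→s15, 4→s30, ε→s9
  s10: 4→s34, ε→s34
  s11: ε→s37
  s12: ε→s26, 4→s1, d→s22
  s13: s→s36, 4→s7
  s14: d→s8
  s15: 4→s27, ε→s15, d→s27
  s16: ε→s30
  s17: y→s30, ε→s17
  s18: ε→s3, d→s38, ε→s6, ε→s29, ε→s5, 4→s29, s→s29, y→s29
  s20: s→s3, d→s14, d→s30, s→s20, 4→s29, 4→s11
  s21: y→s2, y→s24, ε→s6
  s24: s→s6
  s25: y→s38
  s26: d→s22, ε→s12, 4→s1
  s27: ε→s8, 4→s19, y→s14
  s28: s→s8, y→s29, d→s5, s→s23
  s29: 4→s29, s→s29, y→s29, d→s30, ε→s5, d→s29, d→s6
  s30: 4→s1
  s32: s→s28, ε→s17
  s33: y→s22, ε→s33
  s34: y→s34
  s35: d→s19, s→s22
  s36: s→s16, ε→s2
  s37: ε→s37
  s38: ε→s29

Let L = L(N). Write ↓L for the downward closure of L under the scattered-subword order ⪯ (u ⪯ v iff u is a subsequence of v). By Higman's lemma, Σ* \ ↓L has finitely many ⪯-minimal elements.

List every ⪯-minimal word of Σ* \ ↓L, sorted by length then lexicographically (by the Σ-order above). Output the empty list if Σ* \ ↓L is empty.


min(Σ*\↓L) = [].

|Q|=39, |F|=4, |δ|=93 (29 ε).
min D↑ (1 st, q0=0, F={}): 0:s→0,d→0,y→0,4→0 [Hopcroft].
L(D↑) = ∅ ⇒ ↓L = Σ*.


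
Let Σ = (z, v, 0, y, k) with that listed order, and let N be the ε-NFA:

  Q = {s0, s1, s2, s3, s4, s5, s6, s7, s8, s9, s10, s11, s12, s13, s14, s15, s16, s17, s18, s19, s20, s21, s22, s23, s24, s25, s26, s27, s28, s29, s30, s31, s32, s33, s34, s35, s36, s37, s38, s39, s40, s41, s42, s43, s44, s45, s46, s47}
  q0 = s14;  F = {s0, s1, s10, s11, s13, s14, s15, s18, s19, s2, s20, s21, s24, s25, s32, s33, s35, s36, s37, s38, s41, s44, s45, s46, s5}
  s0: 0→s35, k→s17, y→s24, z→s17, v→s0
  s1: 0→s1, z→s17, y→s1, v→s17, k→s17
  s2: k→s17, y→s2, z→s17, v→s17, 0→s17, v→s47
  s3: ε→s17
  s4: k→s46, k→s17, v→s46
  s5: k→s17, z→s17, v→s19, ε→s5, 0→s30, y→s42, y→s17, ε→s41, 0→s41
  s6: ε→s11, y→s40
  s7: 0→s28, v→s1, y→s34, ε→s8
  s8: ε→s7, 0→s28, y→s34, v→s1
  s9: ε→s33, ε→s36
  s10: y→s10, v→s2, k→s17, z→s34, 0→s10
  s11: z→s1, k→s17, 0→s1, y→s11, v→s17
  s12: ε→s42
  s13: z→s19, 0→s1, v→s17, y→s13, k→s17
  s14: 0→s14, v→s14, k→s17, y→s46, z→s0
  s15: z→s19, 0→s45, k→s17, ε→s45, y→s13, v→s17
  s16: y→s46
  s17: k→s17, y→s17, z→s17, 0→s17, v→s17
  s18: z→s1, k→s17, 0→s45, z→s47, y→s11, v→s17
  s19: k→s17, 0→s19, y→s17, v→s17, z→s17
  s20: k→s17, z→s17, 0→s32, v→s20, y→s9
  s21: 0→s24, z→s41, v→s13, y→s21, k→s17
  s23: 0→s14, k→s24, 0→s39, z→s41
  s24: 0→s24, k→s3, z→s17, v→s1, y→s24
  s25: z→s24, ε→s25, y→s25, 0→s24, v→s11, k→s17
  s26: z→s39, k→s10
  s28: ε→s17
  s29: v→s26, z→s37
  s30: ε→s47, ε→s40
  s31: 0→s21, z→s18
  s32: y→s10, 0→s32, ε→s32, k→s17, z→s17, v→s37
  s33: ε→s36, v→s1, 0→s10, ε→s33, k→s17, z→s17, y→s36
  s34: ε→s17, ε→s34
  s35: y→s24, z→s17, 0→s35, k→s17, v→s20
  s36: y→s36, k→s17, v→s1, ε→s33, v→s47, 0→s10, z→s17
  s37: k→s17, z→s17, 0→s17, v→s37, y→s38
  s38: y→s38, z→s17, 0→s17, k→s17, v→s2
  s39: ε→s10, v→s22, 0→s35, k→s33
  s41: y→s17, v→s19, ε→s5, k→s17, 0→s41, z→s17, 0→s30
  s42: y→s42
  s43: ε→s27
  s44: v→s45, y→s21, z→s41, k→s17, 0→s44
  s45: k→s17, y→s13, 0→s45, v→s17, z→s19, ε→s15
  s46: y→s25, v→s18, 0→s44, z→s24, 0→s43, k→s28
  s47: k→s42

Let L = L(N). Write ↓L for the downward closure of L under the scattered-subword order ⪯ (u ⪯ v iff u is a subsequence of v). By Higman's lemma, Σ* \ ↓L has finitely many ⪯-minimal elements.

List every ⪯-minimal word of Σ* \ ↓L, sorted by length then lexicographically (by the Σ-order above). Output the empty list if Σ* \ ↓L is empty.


|Q|=48, |F|=25, |δ|=187 (24 ε).
min D↑ (23 st, q0=0, F={3}): 0:z→1,v→0,0→0,y→2,k→3 1:z→3,v→1,0→4,y→5,k→3 2:z→5,v→6,0→7,y→8,k→3 3:z→3,v→3,0→3,y→3,k→3 4:z→3,v→9,0→4,y→5,k→3 5:z→3,v→10,0→5,y→5,k→3 6:z→10,v→3,0→11,y→12,k→3 7:z→13,v→11,0→7,y→14,k→3 8:z→5,v→12,0→5,y→8,k→3 9:z→3,v→9,0→15,y→16,k→3 10:z→3,v→3,0→10,y→10,k→3 11:z→17,v→3,0→11,y→18,k→3 12:z→10,v→3,0→10,y→12,k→3 13:z→3,v→17,0→13,y→3,k→3 14:z→13,v→18,0→5,y→14,k→3 15:z→3,v→19,0→15,y→20,k→3 16:z→3,v→10,0→20,y→16,k→3 17:z→3,v→3,0→17,y→3,k→3 18:z→17,v→3,0→10,y→18,k→3 19:z→3,v→19,0→3,y→21,k→3 20:z→3,v→22,0→20,y→20,k→3 21:z→3,v→22,0→3,y→21,k→3 22:z→3,v→3,0→3,y→22,k→3 (ε-aug+det+¬).
'k': run [36, 4] end={s17,s28,s3,s42} ∉↓L; 1/1 deletions ∈↓L.
'zz': run [36, 23, 2] end={s17,s34} ∉↓L; 2/2 single-dels accept.
'yvv': |S_i|=[36, 30, 11, 3] end={s17,s42,s47} — reject; 3/3 single-dels accept.
'y0zy': N↓-sim [36, 30, 21, 9, 2] end={s17,s42} — reject; 4/4 single-dels accept.
'yy0z': |S_i|=[36, 30, 21, 14, 2] end={s17,s34} rej; 4/4 del acc.
'z0v0v0': run [36, 23, 22, 15, 11, 6, 1] end={s17} — reject; 6/6 del acc.
6 minimals (antichain).

min(Σ*\↓L) = [k, zz, yvv, y0zy, yy0z, z0v0v0].


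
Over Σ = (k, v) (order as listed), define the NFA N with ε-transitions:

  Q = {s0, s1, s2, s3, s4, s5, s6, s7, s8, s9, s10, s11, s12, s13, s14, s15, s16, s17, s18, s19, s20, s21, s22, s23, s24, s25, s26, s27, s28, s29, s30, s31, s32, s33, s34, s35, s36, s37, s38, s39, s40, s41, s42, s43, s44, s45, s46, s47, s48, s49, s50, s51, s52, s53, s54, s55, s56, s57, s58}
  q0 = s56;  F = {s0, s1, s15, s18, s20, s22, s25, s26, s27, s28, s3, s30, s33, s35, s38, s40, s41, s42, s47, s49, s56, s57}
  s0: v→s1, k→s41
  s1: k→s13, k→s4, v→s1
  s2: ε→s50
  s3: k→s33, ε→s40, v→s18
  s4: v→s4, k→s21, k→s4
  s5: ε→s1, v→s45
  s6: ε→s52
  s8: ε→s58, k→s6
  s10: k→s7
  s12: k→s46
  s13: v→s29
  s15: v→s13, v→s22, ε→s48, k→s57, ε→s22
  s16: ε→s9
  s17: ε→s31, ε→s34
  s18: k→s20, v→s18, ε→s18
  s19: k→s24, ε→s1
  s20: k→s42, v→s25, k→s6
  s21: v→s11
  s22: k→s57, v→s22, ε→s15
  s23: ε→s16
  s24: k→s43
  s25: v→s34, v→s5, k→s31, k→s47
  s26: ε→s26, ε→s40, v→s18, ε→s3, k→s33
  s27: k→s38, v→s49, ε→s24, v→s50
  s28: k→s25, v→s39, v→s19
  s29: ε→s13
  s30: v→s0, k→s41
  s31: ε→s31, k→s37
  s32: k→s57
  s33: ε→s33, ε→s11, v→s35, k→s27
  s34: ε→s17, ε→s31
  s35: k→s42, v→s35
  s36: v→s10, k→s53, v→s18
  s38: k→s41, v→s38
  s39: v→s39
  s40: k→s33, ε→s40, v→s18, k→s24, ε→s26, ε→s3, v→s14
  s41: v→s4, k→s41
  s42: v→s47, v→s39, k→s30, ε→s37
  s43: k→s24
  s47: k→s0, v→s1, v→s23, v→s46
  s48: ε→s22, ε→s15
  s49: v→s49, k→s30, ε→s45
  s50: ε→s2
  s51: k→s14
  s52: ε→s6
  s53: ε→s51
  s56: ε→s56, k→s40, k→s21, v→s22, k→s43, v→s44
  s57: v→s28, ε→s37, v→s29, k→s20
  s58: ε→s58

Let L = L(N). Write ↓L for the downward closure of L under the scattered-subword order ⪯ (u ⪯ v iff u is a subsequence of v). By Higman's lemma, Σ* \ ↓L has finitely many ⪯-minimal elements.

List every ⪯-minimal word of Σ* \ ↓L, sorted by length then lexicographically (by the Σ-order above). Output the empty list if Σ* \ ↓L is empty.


A = [vkvvk, kkkkkv].

|Q|=59, |F|=22, |δ|=116 (37 ε).
min D↑ (20 st, q0=0, F={18}): 0:k→1,v→2 1:k→3,v→4 2:k→5,v→2 3:k→6,v→7 4:k→8,v→4 5:k→8,v→9 6:k→10,v→11 7:k→12,v→7 8:k→12,v→13 9:k→13,v→14 10:k→15,v→10 11:k→16,v→11 12:k→16,v→17 13:k→17,v→14 14:k→18,v→14 15:k→15,v→18 16:k→15,v→19 17:k→19,v→14 18:k→18,v→18 19:k→15,v→14 [Hopcroft].
'vkvvk': run [48, 42, 31, 25, 20, 8] end={s11,s13,s21,s24,s29,s37,s4,s43} ∉↓L; 5/5 del acc.
'kkkkkv': N↓-sim [48, 43, 35, 28, 13, 8, 5] end={s11,s13,s21,s29,s4} ∉↓L; 6/6 del acc.
2 minimals (antichain).


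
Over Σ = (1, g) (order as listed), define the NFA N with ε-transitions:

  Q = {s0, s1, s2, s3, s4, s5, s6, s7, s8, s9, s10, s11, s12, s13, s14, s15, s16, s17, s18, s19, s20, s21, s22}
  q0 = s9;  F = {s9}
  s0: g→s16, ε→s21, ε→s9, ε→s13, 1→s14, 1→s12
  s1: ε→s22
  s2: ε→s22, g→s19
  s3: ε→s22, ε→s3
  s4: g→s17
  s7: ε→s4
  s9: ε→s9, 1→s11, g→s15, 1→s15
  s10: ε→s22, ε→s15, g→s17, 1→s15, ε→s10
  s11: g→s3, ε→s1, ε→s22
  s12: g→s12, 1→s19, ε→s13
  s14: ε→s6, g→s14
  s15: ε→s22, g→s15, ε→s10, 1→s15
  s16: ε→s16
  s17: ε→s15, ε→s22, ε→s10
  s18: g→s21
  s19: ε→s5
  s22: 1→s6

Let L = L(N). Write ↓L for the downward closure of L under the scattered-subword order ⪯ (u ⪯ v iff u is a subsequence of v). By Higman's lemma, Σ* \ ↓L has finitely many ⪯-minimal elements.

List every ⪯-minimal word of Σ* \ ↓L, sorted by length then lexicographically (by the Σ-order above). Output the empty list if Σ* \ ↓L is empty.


|Q|=23, |F|=1, |δ|=41 (23 ε).
min D↑ (2 st, q0=0, F={1}): 0:1→1,g→1 1:1→1,g→1 (ε-aug+det+¬).
'1': N↓-sim [9, 8] end={s1,s10,s11,s15,s17,s22,s3,s6} ∉↓L; 1/1 deletions ∈↓L.
'g': run [9, 6] end={s10,s15,s17,s22,s3,s6} ∉↓L; 1/1 single-dels accept.
2 obstructions.

Antichain: [1, g].


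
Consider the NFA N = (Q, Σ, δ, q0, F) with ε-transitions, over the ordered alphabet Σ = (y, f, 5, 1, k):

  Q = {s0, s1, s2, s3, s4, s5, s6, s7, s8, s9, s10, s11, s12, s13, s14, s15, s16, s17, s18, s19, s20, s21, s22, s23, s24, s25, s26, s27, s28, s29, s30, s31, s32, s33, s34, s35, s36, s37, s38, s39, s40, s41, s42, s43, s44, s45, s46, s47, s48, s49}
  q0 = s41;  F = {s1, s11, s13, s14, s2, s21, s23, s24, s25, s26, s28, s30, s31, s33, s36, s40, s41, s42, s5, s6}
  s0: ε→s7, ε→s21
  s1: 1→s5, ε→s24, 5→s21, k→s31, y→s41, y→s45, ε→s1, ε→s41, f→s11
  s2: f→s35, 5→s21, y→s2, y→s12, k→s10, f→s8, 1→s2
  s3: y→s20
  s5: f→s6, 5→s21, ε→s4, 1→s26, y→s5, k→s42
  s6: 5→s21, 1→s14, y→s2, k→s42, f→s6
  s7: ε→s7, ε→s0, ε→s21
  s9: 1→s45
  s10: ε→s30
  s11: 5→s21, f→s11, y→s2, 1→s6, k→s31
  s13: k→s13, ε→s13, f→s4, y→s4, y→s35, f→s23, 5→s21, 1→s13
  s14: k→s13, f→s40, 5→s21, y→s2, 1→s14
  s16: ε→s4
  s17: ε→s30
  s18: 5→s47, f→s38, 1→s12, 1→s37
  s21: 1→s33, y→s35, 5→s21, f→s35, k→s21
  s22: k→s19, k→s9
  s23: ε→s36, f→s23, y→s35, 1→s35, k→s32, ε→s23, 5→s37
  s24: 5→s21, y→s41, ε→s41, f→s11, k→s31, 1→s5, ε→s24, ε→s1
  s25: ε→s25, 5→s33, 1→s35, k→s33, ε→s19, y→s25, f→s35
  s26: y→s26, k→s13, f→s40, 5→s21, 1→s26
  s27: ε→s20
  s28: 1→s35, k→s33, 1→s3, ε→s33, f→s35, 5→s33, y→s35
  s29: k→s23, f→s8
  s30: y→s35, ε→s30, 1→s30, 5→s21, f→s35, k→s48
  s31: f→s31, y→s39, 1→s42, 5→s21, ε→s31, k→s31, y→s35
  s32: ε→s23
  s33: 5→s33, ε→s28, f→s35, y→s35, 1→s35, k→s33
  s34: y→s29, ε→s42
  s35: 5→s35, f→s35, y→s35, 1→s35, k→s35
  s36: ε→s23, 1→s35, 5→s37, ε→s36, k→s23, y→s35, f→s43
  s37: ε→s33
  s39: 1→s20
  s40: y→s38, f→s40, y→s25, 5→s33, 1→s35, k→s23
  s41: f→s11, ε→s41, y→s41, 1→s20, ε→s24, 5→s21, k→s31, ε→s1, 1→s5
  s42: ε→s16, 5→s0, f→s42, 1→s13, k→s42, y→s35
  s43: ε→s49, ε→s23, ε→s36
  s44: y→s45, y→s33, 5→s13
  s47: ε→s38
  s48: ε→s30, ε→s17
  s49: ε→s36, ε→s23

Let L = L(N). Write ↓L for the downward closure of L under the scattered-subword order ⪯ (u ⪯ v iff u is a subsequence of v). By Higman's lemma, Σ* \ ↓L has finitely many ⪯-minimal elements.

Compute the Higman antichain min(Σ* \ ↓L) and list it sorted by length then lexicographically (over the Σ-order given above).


min(Σ*\↓L) = [5y, 5f, ky, fyf, 511, 11f1].

|Q|=50, |F|=20, |δ|=171 (42 ε).
min D↑ (17 st, q0=0, F={7}): 0:y→0,f→1,5→2,1→3,k→4 1:y→5,f→1,5→2,1→6,k→4 2:y→7,f→7,5→2,1→8,k→2 3:y→3,f→6,5→2,1→9,k→10 4:y→7,f→4,5→2,1→10,k→4 5:y→5,f→7,5→2,1→5,k→11 6:y→5,f→6,5→2,1→12,k→10 7:y→7,f→7,5→7,1→7,k→7 8:y→7,f→7,5→8,1→7,k→8 9:y→9,f→13,5→2,1→9,k→14 10:y→7,f→10,5→2,1→14,k→10 11:y→7,f→7,5→2,1→11,k→11 12:y→5,f→13,5→2,1→12,k→14 13:y→15,f→13,5→8,1→7,k→16 14:y→7,f→16,5→2,1→14,k→14 15:y→15,f→7,5→8,1→7,k→8 16:y→7,f→16,5→8,1→7,k→16 (ε-aug+det+¬).
'5y': |S_i|=[40, 9, 2] end={s20,s35} rej; 2/2 del acc.
'5f': N↓-sim [40, 9, 1] end={s35} ∉↓L; 2/2 deletions ∈↓L.
'ky': |S_i|=[40, 24, 4] end={s20,s35,s39,s4} ∉↓L; 2/2 del acc.
'fyf': N↓-sim [40, 34, 18, 2] end={s35,s8} rej; 3/3 single-dels accept.
'511': |S_i|=[40, 9, 5, 3] end={s20,s3,s35} ∉↓L; 3/3 single-dels accept.
'11f1': N↓-sim [40, 33, 27, 17, 3] end={s20,s3,s35} — reject; 4/4 single-dels accept.
6 obstructions.


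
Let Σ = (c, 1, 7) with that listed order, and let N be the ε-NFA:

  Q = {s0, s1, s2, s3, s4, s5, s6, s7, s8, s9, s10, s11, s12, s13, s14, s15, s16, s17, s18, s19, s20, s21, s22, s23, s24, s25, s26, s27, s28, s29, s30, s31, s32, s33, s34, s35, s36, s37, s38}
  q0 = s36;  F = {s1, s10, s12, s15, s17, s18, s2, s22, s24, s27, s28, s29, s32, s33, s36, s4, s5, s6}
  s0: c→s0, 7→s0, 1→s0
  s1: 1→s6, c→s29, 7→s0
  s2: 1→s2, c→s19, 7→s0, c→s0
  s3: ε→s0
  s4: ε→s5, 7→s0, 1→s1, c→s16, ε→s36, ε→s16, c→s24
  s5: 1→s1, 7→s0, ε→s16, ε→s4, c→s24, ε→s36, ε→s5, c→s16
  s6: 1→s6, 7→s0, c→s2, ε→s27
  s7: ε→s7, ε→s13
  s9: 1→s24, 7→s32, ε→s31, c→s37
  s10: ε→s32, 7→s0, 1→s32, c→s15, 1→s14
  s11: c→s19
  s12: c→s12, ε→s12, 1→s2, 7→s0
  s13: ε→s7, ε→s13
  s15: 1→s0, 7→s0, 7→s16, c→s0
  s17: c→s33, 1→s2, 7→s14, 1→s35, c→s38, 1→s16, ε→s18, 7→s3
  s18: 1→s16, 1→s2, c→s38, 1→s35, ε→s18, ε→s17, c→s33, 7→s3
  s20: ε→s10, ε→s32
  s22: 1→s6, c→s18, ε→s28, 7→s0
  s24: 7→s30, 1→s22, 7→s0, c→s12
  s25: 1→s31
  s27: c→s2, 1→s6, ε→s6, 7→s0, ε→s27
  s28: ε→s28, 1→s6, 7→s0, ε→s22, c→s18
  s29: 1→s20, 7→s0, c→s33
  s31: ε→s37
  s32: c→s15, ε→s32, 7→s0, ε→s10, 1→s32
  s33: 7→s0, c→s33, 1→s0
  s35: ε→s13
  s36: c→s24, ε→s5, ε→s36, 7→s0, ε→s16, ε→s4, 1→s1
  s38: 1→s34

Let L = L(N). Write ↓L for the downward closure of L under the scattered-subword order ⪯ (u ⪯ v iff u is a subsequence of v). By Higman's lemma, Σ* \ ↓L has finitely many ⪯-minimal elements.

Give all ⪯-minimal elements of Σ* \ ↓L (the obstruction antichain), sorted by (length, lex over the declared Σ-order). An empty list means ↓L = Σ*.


|Q|=39, |F|=18, |δ|=110 (34 ε).
min D↑ (13 st, q0=0, F={3}): 0:c→1,1→2,7→3 1:c→4,1→5,7→3 2:c→6,1→7,7→3 3:c→3,1→3,7→3 4:c→4,1→8,7→3 5:c→9,1→7,7→3 6:c→10,1→11,7→3 7:c→8,1→7,7→3 8:c→3,1→8,7→3 9:c→10,1→8,7→3 10:c→10,1→3,7→3 11:c→12,1→11,7→3 12:c→3,1→3,7→3 (ε-aug+det+¬).
'7': |S_i|=[30, 5] end={s0,s14,s16,s3,s30} — reject; 1/1 single-dels accept.
'cc1c': run [30, 26, 16, 8, 2] end={s0,s19} — reject; 4/4 deletions ∈↓L.
'1cc1': run [30, 24, 19, 7, 2] end={s0,s34} ∉↓L; 4/4 del acc.
'11cc': run [30, 24, 15, 5, 2] end={s0,s19} ∉↓L; 4/4 deletions ∈↓L.
4 minimals (antichain).

min(Σ*\↓L) = [7, cc1c, 1cc1, 11cc].


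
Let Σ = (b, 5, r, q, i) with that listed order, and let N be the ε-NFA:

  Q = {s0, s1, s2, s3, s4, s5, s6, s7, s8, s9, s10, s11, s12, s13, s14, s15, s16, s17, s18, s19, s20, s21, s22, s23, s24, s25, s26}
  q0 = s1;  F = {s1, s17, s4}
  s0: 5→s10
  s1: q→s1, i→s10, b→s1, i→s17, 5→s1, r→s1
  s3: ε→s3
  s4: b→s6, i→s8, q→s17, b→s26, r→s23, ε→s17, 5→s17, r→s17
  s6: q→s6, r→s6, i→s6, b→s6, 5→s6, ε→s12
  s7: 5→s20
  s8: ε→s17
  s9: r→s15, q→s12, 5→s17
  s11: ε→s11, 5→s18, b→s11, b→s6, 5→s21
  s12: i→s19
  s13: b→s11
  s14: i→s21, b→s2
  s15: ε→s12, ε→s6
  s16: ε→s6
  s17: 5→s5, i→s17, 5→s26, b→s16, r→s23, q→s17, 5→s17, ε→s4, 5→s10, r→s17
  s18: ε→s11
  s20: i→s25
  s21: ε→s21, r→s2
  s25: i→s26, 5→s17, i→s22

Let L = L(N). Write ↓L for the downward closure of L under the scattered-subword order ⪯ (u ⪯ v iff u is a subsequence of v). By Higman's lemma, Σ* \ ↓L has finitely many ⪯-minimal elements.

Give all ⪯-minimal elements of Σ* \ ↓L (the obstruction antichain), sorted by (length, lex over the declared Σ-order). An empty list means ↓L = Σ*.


min(Σ*\↓L) = [ib].

|Q|=27, |F|=3, |δ|=56 (11 ε).
min D↑ (3 st, q0=0, F={2}): 0:b→0,5→0,r→0,q→0,i→1 1:b→2,5→1,r→1,q→1,i→1 2:b→2,5→2,r→2,q→2,i→2.
'ib': run [12, 11, 5] end={s12,s16,s19,s26,s6} — reject; 2/2 single-dels accept.
1 words, ⪯-incomp.


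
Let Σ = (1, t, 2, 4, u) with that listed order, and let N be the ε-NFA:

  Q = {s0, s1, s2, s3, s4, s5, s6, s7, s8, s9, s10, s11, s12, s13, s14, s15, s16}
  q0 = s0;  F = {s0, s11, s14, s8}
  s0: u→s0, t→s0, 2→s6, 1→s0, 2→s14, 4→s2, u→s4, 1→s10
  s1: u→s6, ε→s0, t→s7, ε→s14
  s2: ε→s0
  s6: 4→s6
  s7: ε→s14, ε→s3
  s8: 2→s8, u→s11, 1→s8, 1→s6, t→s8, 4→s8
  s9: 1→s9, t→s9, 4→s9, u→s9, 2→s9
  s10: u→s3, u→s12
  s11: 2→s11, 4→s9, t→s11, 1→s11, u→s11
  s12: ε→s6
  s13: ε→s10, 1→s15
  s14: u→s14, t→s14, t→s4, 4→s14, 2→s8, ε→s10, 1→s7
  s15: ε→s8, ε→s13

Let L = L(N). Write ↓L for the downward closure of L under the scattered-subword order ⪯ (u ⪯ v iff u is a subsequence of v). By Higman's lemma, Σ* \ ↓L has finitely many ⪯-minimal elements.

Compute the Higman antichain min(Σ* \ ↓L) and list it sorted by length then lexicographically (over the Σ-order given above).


|Q|=17, |F|=4, |δ|=46 (10 ε).
min D↑ (5 st, q0=0, F={4}): 0:1→0,t→0,2→1,4→0,u→0 1:1→1,t→1,2→2,4→1,u→1 2:1→2,t→2,2→2,4→2,u→3 3:1→3,t→3,2→3,4→4,u→3 4:1→4,t→4,2→4,4→4,u→4 [Hopcroft].
'22u4': run [12, 10, 4, 2, 1] end={s9} rej; 4/4 del acc.
1 obstructions.

Antichain: [22u4].


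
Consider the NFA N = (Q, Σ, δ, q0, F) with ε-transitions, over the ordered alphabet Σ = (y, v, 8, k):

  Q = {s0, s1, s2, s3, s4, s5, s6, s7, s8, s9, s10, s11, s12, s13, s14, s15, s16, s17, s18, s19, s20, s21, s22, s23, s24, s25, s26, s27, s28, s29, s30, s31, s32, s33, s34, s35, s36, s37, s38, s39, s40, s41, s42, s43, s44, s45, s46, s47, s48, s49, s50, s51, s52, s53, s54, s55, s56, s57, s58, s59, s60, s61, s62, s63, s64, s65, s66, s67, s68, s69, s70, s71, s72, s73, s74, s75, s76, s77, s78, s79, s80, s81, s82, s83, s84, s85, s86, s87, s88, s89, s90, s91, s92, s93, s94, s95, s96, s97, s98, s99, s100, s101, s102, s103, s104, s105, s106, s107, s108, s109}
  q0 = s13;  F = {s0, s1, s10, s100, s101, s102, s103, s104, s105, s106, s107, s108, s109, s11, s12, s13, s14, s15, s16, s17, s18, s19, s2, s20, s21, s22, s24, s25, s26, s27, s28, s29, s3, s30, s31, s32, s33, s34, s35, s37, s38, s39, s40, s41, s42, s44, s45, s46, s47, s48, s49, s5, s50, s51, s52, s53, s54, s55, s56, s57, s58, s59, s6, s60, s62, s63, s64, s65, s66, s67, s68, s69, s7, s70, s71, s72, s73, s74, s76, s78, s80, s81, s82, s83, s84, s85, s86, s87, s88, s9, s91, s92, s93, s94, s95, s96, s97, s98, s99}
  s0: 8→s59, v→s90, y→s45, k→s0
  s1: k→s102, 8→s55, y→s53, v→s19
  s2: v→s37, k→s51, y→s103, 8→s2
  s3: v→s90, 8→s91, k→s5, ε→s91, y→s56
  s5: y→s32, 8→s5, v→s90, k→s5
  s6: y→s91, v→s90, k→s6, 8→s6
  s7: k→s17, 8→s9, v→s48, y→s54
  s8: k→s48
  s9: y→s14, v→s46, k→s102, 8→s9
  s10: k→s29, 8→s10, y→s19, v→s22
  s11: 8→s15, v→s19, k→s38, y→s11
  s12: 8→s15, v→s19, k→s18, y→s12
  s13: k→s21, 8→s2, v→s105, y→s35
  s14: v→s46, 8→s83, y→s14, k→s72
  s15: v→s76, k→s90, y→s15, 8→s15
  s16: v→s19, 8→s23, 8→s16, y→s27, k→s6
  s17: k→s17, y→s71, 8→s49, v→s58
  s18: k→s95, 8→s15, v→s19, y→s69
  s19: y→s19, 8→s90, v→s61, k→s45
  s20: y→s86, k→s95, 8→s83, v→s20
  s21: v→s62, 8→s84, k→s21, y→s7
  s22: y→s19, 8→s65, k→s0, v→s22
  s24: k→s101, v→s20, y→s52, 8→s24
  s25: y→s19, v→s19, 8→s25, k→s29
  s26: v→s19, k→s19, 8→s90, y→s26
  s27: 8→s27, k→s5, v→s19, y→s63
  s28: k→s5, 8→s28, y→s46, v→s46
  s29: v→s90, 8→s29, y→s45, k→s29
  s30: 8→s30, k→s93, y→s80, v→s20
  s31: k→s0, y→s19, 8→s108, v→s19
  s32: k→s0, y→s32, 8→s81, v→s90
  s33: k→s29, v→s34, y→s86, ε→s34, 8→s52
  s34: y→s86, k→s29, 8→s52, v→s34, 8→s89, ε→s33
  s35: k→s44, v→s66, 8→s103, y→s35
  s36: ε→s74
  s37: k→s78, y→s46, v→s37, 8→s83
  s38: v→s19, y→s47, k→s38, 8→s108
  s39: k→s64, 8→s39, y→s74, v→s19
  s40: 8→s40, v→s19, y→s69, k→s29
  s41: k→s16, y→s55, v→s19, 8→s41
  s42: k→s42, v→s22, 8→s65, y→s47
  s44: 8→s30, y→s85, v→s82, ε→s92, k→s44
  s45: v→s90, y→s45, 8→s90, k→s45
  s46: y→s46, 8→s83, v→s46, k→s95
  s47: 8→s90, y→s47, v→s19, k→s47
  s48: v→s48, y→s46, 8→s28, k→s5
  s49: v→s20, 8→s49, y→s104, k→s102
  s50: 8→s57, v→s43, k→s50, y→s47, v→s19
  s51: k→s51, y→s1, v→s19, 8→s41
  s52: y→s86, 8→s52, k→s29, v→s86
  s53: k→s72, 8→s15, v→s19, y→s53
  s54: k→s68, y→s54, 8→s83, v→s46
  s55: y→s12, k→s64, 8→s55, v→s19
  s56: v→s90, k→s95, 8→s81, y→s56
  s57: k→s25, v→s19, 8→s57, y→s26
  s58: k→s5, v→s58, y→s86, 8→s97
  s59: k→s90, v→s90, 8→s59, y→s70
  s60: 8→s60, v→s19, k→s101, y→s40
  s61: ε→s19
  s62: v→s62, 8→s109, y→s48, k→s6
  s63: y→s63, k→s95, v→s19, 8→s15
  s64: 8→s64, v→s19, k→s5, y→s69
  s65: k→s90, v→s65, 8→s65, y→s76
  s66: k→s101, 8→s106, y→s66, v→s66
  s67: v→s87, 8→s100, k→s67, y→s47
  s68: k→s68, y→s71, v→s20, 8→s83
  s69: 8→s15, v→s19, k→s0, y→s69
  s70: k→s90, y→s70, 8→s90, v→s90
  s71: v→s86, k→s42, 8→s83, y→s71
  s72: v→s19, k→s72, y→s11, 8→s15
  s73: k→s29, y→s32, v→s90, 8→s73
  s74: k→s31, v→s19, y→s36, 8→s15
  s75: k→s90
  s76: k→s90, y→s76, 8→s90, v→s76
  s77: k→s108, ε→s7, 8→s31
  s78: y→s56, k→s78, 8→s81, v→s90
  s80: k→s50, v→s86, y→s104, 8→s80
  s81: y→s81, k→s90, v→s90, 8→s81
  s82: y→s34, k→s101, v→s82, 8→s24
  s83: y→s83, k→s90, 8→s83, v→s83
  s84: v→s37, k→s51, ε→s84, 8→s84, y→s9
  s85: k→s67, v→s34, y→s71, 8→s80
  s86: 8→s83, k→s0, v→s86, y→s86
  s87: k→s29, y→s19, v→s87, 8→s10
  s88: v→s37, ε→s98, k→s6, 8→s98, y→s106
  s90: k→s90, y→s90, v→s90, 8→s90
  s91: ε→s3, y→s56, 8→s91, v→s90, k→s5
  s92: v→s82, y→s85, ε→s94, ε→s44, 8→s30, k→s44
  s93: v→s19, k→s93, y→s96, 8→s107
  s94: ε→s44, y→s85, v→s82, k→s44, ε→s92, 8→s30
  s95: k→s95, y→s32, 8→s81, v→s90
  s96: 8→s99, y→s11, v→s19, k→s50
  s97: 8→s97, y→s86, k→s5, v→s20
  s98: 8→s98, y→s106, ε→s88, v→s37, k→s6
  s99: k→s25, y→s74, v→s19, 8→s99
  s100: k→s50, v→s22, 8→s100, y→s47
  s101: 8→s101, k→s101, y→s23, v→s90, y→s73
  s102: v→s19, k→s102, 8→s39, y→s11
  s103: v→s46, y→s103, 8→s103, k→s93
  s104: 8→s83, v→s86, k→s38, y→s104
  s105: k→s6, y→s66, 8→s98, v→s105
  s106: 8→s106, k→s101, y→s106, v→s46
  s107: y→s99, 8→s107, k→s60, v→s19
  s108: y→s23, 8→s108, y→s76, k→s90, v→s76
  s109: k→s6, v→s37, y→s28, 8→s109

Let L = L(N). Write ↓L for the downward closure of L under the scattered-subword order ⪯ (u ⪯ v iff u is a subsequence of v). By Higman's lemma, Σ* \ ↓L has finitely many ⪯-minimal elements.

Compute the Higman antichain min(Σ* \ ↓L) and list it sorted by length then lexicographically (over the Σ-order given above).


A = [vkv, 8v8k, 8kv8, kyy8k, ykyky8, 8k8kkv].

|Q|=110, |F|=99, |δ|=424 (15 ε).
min D↑ (95 st, q0=0, F={23}): 0:y→1,v→2,8→3,k→4 1:y→1,v→5,8→6,k→7 2:y→5,v→2,8→8,k→9 3:y→6,v→10,8→3,k→11 4:y→12,v→13,8→14,k→4 5:y→5,v→5,8→15,k→16 6:y→6,v→17,8→6,k→18 7:y→19,v→20,8→21,k→7 8:y→15,v→10,8→8,k→9 9:y→22,v→23,8→9,k→9 10:y→17,v→10,8→24,k→25 11:y→26,v→27,8→28,k→11 12:y→29,v→30,8→31,k→32 13:y→30,v→13,8→33,k→9 14:y→31,v→10,8→14,k→11 15:y→15,v→17,8→15,k→16 16:y→34,v→23,8→16,k→16 17:y→17,v→17,8→24,k→35 18:y→36,v→27,8→37,k→18 19:y→38,v→39,8→40,k→41 20:y→39,v→20,8→42,k→16 21:y→40,v→43,8→21,k→18 22:y→44,v→23,8→22,k→45 23:y→23,v→23,8→23,k→23 24:y→24,v→24,8→24,k→23 25:y→44,v→23,8→46,k→25 26:y→47,v→27,8→48,k→49 27:y→27,v→27,8→23,k→50 28:y→48,v→27,8→28,k→51 29:y→29,v→17,8→24,k→52 30:y→17,v→30,8→53,k→45 31:y→54,v→17,8→31,k→49 32:y→38,v→55,8→56,k→32 33:y→53,v→10,8→33,k→9 34:y→57,v→23,8→34,k→58 35:y→57,v→23,8→46,k→35 36:y→59,v→27,8→60,k→61 37:y→60,v→27,8→37,k→62 38:y→38,v→63,8→24,k→64 39:y→63,v→39,8→65,k→58 40:y→66,v→63,8→40,k→61 41:y→67,v→68,8→69,k→41 42:y→65,v→43,8→42,k→16 43:y→63,v→43,8→24,k→35 44:y→44,v→23,8→46,k→35 45:y→57,v→23,8→45,k→45 46:y→46,v→23,8→46,k→23 47:y→47,v→27,8→70,k→71 48:y→72,v→27,8→48,k→73 49:y→59,v→27,8→74,k→49 50:y→50,v→23,8→23,k→50 51:y→75,v→27,8→51,k→9 52:y→38,v→43,8→24,k→52 53:y→17,v→17,8→53,k→45 54:y→54,v→17,8→24,k→71 55:y→63,v→55,8→76,k→45 56:y→66,v→43,8→56,k→49 57:y→57,v→23,8→46,k→77 58:y→50,v→23,8→58,k→58 59:y→59,v→27,8→70,k→78 60:y→79,v→27,8→60,k→80 61:y→67,v→27,8→81,k→61 62:y→82,v→27,8→62,k→16 63:y→63,v→63,8→24,k→77 64:y→67,v→83,8→84,k→64 65:y→63,v→63,8→65,k→58 66:y→66,v→63,8→24,k→78 67:y→67,v→27,8→23,k→67 68:y→27,v→68,8→85,k→58 69:y→67,v→83,8→69,k→61 70:y→70,v→86,8→70,k→23 71:y→59,v→27,8→70,k→71 72:y→72,v→27,8→70,k→87 73:y→88,v→27,8→73,k→45 74:y→79,v→27,8→74,k→73 75:y→89,v→27,8→75,k→45 76:y→63,v→43,8→76,k→45 77:y→50,v→23,8→90,k→77 78:y→67,v→27,8→91,k→78 79:y→79,v→27,8→70,k→92 80:y→27,v→27,8→80,k→58 81:y→93,v→27,8→81,k→80 82:y→88,v→27,8→82,k→58 83:y→27,v→83,8→84,k→77 84:y→86,v→84,8→84,k→23 85:y→27,v→83,8→85,k→58 86:y→86,v→86,8→23,k→23 87:y→88,v→27,8→70,k→35 88:y→88,v→27,8→70,k→77 89:y→89,v→27,8→70,k→35 90:y→94,v→23,8→90,k→23 91:y→86,v→86,8→91,k→23 92:y→27,v→27,8→91,k→77 93:y→93,v→27,8→23,k→27 94:y→94,v→23,8→23,k→23 [Hopcroft].
'vkv': |S_i|=[105, 48, 18, 1] end={s90} rej; 3/3 del acc.
'8v8k': N↓-sim [105, 82, 21, 7, 1] end={s90} rej; 4/4 del acc.
'8kv8': run [105, 82, 55, 6, 1] end={s90} — reject; 4/4 single-dels accept.
'kyy8k': run [105, 96, 76, 40, 10, 1] end={s90} ∉↓L; 5/5 single-dels accept.
'ykyky8': |S_i|=[105, 90, 70, 47, 26, 9, 1] end={s90} ∉↓L; 6/6 del acc.
'8k8kkv': N↓-sim [105, 82, 55, 42, 32, 17, 1] end={s90} — reject; 6/6 deletions ∈↓L.
6 minimals (antichain).


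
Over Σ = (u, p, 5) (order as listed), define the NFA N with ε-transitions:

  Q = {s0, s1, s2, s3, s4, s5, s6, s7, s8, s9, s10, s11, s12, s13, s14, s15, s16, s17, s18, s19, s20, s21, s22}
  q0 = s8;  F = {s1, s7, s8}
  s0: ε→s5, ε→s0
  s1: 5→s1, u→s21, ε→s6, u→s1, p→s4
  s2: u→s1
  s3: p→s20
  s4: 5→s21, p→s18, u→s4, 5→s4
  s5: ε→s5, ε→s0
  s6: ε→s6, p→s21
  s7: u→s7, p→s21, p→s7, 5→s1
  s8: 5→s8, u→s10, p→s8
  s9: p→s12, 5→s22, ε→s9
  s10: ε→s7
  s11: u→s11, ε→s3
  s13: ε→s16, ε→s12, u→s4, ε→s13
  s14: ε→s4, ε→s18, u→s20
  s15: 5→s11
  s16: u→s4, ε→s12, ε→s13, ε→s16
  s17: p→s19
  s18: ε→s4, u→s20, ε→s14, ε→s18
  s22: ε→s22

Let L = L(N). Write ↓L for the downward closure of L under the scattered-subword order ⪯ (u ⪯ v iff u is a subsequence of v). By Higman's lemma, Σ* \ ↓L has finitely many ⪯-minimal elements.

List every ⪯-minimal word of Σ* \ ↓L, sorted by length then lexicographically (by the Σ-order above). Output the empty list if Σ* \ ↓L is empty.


Antichain: [u5p].

|Q|=23, |F|=3, |δ|=48 (21 ε).
min D↑ (4 st, q0=0, F={3}): 0:u→1,p→0,5→0 1:u→1,p→1,5→2 2:u→2,p→3,5→2 3:u→3,p→3,5→3 [Hopcroft].
'u5p': |S_i|=[10, 9, 7, 5] end={s14,s18,s20,s21,s4} rej; 3/3 del acc.
1 obstructions.


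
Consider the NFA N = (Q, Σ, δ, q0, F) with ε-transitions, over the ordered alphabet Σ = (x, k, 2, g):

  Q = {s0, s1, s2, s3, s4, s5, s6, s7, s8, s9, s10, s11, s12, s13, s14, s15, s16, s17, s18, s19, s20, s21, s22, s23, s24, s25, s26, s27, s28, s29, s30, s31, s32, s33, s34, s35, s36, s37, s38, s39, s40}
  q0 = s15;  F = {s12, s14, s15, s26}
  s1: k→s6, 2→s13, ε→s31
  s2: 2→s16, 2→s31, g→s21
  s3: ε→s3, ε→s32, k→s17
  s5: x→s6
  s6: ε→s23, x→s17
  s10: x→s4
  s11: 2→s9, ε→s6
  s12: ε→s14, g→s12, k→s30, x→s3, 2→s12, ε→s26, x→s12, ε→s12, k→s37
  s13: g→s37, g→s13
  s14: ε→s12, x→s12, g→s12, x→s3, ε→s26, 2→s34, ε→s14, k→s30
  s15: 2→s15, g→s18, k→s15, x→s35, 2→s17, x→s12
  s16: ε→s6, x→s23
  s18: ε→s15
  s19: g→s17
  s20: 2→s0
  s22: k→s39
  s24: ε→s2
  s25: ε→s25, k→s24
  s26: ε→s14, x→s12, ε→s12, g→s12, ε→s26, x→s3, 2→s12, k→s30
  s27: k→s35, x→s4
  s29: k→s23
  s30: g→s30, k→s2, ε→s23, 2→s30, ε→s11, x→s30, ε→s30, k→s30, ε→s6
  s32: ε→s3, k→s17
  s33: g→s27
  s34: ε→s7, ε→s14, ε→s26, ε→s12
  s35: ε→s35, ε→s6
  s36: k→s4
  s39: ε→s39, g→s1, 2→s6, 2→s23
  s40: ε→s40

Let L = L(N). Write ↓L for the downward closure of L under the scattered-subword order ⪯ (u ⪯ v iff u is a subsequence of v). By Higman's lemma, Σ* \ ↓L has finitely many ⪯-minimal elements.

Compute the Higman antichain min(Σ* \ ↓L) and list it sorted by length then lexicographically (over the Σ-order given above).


|Q|=41, |F|=4, |δ|=84 (31 ε).
min D↑ (3 st, q0=0, F={2}): 0:x→1,k→0,2→0,g→0 1:x→1,k→2,2→1,g→1 2:x→2,k→2,2→2,g→2 (ε-aug+det+¬).
'xk': run [21, 19, 11] end={s11,s16,s17,s2,s21,s23,s30,s31,s37,s6,s9} rej; 2/2 del acc.
1 minimals (antichain).

Antichain: [xk].
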